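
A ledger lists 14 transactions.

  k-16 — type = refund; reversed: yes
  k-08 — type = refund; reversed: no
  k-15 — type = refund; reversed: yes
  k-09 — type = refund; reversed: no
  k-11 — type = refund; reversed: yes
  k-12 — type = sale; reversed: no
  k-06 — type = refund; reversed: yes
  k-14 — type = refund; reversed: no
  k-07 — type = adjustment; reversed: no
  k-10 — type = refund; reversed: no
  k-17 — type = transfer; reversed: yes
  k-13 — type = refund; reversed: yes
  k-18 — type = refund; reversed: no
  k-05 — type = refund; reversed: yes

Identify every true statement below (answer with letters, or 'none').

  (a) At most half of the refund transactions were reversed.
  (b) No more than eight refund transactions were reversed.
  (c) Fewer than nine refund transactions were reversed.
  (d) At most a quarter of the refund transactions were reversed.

|A| = 11, |A ∩ B| = 6, |A ∖ B| = 5.
(a) |A ∩ B| ≤ |A ∖ B|: fails.
(b) |A ∩ B| ≤ 8: holds.
(c) |A ∩ B| < 9: holds.
(d) |A ∩ B| / |A| ≤ 1/4: fails.

(b), (c)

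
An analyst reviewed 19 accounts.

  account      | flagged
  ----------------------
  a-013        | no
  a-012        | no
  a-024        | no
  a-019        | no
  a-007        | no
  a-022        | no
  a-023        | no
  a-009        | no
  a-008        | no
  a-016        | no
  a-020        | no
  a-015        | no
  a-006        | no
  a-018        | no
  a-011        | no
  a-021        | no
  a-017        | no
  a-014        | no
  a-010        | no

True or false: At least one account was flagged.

False

The determiner here denotes the relation: A ∩ B ≠ ∅ (|A ∩ B| ≥ 1).
|A| = 19, |A ∩ B| = 0, |A ∖ B| = 19.
So the statement is false.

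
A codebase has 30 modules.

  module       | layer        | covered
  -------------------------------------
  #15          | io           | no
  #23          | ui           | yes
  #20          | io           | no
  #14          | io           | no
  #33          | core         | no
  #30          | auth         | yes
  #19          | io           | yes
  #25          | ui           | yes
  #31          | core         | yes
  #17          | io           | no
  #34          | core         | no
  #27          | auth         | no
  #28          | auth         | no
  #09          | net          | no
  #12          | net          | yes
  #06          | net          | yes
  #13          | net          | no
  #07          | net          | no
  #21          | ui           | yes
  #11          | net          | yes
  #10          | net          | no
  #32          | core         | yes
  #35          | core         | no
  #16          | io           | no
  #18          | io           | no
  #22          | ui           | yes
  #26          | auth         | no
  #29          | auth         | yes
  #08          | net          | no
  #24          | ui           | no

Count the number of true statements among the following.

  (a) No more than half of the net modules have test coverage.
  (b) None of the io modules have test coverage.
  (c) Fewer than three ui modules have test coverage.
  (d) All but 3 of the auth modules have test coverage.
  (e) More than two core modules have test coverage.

(a) net: |A| = 8, |A ∩ B| = 3; needs |A ∩ B| ≤ |A ∖ B| — true.
(b) io: |A| = 7, |A ∩ B| = 1; needs A ∩ B = ∅ (|A ∩ B| = 0) — false.
(c) ui: |A| = 5, |A ∩ B| = 4; needs |A ∩ B| < 3 — false.
(d) auth: |A| = 5, |A ∩ B| = 2; needs |A ∖ B| = 3 — true.
(e) core: |A| = 5, |A ∩ B| = 2; needs |A ∩ B| > 2 — false.

2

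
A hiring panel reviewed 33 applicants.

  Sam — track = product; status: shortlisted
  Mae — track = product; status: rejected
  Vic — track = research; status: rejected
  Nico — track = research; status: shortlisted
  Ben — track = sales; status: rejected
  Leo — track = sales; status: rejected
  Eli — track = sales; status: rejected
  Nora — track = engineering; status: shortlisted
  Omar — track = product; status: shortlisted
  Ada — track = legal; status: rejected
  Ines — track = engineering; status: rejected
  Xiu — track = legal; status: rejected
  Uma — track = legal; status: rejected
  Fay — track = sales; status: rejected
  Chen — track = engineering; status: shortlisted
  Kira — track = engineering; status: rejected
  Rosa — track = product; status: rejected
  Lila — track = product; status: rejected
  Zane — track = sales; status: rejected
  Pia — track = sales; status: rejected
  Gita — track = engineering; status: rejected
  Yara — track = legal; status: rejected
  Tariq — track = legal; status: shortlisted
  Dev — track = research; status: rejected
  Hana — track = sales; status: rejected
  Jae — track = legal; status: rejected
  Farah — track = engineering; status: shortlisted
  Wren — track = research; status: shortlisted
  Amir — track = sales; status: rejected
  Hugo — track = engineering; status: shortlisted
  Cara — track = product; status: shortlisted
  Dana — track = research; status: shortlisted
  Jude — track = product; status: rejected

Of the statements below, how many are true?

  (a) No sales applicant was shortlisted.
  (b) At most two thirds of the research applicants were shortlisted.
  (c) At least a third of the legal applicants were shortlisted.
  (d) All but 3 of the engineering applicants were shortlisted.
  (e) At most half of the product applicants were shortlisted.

(a) sales: |A| = 8, |A ∩ B| = 0; needs A ∩ B = ∅ (|A ∩ B| = 0) — true.
(b) research: |A| = 5, |A ∩ B| = 3; needs |A ∩ B| / |A| ≤ 2/3 — true.
(c) legal: |A| = 6, |A ∩ B| = 1; needs |A ∩ B| / |A| ≥ 1/3 — false.
(d) engineering: |A| = 7, |A ∩ B| = 4; needs |A ∖ B| = 3 — true.
(e) product: |A| = 7, |A ∩ B| = 3; needs |A ∩ B| ≤ |A ∖ B| — true.

4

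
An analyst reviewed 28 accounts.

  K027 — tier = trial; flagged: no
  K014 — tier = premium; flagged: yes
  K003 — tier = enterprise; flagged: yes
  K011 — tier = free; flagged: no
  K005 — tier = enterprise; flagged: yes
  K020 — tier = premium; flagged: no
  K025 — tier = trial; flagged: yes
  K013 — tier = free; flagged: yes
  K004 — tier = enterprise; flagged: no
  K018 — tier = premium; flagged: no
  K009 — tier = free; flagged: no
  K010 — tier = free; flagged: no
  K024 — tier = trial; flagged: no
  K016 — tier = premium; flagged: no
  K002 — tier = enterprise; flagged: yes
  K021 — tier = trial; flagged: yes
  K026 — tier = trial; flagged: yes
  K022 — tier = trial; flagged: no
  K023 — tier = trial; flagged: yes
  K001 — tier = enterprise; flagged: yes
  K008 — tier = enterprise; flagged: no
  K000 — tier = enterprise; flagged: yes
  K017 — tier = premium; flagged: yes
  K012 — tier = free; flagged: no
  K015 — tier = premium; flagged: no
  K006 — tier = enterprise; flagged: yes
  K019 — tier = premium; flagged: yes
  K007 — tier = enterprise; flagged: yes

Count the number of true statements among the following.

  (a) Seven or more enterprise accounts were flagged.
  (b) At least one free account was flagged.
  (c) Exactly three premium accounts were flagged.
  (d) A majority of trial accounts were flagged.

4

(a) enterprise: |A| = 9, |A ∩ B| = 7; needs |A ∩ B| ≥ 7 — true.
(b) free: |A| = 5, |A ∩ B| = 1; needs A ∩ B ≠ ∅ (|A ∩ B| ≥ 1) — true.
(c) premium: |A| = 7, |A ∩ B| = 3; needs |A ∩ B| = 3 — true.
(d) trial: |A| = 7, |A ∩ B| = 4; needs |A ∩ B| > |A ∖ B| — true.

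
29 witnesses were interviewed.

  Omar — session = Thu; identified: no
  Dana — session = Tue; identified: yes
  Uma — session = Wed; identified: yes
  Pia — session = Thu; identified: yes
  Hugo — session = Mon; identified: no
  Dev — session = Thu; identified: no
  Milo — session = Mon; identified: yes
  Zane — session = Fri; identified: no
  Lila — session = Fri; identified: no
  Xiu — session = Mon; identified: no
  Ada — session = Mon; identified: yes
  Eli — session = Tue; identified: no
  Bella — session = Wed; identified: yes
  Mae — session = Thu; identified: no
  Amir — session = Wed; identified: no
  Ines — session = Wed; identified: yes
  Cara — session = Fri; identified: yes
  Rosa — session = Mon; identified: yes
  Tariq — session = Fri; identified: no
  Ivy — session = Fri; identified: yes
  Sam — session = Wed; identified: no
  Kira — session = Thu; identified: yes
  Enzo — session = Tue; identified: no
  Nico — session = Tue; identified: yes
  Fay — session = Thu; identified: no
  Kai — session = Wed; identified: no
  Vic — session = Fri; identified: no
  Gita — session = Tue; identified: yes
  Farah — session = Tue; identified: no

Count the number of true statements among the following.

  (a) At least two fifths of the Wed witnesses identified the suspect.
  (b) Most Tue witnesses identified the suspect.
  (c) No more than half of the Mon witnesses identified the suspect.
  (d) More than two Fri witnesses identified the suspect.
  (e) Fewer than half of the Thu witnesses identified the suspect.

2

(a) Wed: |A| = 6, |A ∩ B| = 3; needs |A ∩ B| / |A| ≥ 2/5 — true.
(b) Tue: |A| = 6, |A ∩ B| = 3; needs |A ∩ B| > |A ∖ B| — false.
(c) Mon: |A| = 5, |A ∩ B| = 3; needs |A ∩ B| ≤ |A ∖ B| — false.
(d) Fri: |A| = 6, |A ∩ B| = 2; needs |A ∩ B| > 2 — false.
(e) Thu: |A| = 6, |A ∩ B| = 2; needs |A ∩ B| < |A ∖ B| — true.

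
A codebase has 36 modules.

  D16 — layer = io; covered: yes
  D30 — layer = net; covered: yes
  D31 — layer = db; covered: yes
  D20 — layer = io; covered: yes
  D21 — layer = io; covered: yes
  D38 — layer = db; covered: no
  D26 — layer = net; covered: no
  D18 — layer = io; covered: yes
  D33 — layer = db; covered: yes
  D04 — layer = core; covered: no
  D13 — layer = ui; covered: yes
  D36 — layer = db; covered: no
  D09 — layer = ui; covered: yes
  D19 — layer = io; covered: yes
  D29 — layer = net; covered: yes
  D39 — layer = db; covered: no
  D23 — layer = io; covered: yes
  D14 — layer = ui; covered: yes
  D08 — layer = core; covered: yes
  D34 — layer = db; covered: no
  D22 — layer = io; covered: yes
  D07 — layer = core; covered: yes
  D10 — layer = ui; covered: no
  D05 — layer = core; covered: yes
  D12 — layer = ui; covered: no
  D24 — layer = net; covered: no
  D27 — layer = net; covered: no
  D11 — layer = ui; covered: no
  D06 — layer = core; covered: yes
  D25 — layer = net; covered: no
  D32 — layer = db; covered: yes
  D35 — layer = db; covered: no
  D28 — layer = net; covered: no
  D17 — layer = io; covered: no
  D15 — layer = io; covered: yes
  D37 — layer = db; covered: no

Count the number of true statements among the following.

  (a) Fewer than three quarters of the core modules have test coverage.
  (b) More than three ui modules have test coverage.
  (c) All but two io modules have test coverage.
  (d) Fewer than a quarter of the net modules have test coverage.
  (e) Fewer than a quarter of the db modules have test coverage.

(a) core: |A| = 5, |A ∩ B| = 4; needs |A ∩ B| / |A| < 3/4 — false.
(b) ui: |A| = 6, |A ∩ B| = 3; needs |A ∩ B| > 3 — false.
(c) io: |A| = 9, |A ∩ B| = 8; needs |A ∖ B| = 2 — false.
(d) net: |A| = 7, |A ∩ B| = 2; needs |A ∩ B| / |A| < 1/4 — false.
(e) db: |A| = 9, |A ∩ B| = 3; needs |A ∩ B| / |A| < 1/4 — false.

0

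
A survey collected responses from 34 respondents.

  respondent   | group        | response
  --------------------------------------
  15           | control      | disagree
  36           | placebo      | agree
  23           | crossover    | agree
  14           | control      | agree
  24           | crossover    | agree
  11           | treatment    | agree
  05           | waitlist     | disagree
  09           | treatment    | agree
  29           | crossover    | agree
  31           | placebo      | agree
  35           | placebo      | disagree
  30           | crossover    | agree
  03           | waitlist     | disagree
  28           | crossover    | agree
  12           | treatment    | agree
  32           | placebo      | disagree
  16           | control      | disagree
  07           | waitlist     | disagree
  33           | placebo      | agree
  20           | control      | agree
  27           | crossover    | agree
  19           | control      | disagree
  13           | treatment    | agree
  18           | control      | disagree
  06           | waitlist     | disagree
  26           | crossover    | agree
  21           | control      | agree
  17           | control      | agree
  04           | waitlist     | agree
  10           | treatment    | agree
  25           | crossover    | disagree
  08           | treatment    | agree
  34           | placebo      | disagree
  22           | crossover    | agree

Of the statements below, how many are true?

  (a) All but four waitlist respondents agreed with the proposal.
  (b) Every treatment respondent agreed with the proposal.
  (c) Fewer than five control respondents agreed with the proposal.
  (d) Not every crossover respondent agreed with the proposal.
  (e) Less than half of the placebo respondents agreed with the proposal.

(a) waitlist: |A| = 5, |A ∩ B| = 1; needs |A ∖ B| = 4 — true.
(b) treatment: |A| = 6, |A ∩ B| = 6; needs A ⊆ B, i.e. every element of A is in B (|A ∖ B| = 0) — true.
(c) control: |A| = 8, |A ∩ B| = 4; needs |A ∩ B| < 5 — true.
(d) crossover: |A| = 9, |A ∩ B| = 8; needs A ⊄ B (|A ∖ B| ≥ 1) — true.
(e) placebo: |A| = 6, |A ∩ B| = 3; needs |A ∩ B| < |A ∖ B| — false.

4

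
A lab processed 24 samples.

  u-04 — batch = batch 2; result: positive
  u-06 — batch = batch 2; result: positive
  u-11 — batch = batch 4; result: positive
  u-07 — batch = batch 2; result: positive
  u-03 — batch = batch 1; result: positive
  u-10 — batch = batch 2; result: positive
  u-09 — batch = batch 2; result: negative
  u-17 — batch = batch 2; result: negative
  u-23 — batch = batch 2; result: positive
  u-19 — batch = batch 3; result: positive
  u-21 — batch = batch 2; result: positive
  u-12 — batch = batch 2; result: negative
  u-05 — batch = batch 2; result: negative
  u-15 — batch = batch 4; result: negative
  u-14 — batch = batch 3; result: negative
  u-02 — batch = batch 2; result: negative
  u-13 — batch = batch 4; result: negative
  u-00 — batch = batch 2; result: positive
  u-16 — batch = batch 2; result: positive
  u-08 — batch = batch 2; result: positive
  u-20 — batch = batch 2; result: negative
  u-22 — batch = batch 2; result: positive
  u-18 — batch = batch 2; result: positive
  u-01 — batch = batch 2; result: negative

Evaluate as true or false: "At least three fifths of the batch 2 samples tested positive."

True

'At least three fifths of the batch 2 samples tested positive' holds iff |A ∩ B| / |A| ≥ 3/5.
|A| = 18, |A ∩ B| = 11, |A ∖ B| = 7.
|A ∩ B|/|A| = 11/18, so the statement is true.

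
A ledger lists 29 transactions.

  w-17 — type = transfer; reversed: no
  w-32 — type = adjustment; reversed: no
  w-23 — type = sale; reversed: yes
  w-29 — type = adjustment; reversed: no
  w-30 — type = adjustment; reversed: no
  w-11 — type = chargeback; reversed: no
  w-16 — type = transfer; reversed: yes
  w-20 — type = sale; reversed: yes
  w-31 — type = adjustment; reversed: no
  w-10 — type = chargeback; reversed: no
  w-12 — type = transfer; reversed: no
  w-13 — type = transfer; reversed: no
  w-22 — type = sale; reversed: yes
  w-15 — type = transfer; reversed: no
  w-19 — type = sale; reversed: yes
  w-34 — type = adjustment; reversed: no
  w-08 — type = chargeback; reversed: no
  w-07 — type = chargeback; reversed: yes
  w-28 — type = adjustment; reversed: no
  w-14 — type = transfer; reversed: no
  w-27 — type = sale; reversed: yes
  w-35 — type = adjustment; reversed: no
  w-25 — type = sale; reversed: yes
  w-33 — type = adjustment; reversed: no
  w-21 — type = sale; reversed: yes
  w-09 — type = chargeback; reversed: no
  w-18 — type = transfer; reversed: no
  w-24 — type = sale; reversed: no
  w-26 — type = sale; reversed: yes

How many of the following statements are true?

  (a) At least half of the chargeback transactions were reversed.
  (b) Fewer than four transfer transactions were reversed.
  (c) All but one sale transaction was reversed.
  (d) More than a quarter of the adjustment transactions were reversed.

2

(a) chargeback: |A| = 5, |A ∩ B| = 1; needs |A ∩ B| ≥ |A ∖ B| — false.
(b) transfer: |A| = 7, |A ∩ B| = 1; needs |A ∩ B| < 4 — true.
(c) sale: |A| = 9, |A ∩ B| = 8; needs |A ∖ B| = 1 — true.
(d) adjustment: |A| = 8, |A ∩ B| = 0; needs |A ∩ B| / |A| > 1/4 — false.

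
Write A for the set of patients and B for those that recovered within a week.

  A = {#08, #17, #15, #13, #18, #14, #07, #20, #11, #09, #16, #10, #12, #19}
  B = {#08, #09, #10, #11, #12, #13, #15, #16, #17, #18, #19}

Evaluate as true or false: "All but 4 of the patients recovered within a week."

False

'All but 4 of the patients recovered within a week' holds iff |A ∖ B| = 4.
A (the restrictor) = {#08, #17, #15, #13, #18, #14, #07, #20, #11, #09, #16, #10, #12, #19}, |A| = 14.
A ∖ B = {#14, #07, #20}, so |A ∖ B| = 3.
|A ∖ B| = 3, so the statement is false.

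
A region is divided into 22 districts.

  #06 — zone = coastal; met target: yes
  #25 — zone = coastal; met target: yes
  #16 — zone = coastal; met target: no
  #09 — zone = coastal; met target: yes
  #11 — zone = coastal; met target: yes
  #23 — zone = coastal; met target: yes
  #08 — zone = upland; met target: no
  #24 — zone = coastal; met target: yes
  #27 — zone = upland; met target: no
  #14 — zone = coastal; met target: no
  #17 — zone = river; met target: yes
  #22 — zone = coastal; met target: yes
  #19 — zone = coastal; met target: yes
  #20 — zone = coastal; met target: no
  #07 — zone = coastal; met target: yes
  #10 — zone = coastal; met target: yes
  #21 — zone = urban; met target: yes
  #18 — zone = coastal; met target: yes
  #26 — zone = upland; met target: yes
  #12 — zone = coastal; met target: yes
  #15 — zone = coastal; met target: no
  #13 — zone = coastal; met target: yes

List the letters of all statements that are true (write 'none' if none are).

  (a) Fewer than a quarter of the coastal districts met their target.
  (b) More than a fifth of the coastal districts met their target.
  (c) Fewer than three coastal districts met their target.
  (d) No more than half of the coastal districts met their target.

|A| = 17, |A ∩ B| = 13, |A ∖ B| = 4.
(a) |A ∩ B| / |A| < 1/4: fails.
(b) |A ∩ B| / |A| > 1/5: holds.
(c) |A ∩ B| < 3: fails.
(d) |A ∩ B| ≤ |A ∖ B|: fails.

(b)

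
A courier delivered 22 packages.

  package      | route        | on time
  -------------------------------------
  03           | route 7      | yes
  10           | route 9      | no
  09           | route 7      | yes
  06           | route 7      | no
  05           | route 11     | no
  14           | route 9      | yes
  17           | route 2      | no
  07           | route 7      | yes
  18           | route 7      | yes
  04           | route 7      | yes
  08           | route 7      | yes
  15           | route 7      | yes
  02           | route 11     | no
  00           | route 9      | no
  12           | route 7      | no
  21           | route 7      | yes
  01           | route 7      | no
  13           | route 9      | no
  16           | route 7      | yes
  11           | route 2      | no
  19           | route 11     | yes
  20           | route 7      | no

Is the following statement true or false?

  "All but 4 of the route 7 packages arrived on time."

'All but 4 of the route 7 packages arrived on time' holds iff |A ∖ B| = 4.
A (the restrictor) = {03, 09, 06, 07, 18, 04, 08, 15, 12, 21, 01, 16, 20}, |A| = 13.
A ∖ B = {06, 12, 01, 20}, so |A ∖ B| = 4.
|A ∖ B| = 4, so the statement is true.

True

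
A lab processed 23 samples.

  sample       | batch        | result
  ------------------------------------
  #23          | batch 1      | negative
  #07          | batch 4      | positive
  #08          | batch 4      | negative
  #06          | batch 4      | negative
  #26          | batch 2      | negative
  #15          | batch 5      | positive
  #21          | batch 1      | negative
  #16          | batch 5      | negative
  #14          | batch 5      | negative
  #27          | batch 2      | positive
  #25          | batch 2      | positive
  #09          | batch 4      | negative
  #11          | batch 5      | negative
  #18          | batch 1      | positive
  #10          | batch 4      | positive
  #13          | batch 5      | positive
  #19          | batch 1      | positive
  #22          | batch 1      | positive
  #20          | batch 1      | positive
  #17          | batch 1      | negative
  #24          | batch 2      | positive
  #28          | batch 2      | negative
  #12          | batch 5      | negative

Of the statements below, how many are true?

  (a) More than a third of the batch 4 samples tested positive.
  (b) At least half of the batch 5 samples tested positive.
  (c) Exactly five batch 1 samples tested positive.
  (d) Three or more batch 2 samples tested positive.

(a) batch 4: |A| = 5, |A ∩ B| = 2; needs |A ∩ B| / |A| > 1/3 — true.
(b) batch 5: |A| = 6, |A ∩ B| = 2; needs |A ∩ B| ≥ |A ∖ B| — false.
(c) batch 1: |A| = 7, |A ∩ B| = 4; needs |A ∩ B| = 5 — false.
(d) batch 2: |A| = 5, |A ∩ B| = 3; needs |A ∩ B| ≥ 3 — true.

2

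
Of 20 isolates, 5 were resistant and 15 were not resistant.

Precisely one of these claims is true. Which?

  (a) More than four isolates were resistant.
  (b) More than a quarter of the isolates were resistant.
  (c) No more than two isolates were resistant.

(a)

|A| = 20, |A ∩ B| = 5, |A ∖ B| = 15.
(a) requires |A ∩ B| > 4: true.
(b) requires |A ∩ B| / |A| > 1/4: false.
(c) requires |A ∩ B| ≤ 2: false.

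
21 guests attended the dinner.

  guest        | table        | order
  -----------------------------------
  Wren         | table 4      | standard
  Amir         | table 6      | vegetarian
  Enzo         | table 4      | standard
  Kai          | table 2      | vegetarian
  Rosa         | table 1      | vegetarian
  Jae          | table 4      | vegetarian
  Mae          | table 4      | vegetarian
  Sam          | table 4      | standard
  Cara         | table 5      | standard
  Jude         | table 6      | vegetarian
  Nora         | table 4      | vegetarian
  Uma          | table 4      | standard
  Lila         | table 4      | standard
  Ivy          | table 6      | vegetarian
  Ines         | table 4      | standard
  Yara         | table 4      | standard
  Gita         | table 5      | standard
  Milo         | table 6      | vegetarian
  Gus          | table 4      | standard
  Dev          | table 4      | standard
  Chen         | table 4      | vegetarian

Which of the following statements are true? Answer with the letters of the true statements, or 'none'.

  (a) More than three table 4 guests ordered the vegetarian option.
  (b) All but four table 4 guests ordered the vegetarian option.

|A| = 13, |A ∩ B| = 4, |A ∖ B| = 9.
(a) |A ∩ B| > 3: holds.
(b) |A ∖ B| = 4: fails.

(a)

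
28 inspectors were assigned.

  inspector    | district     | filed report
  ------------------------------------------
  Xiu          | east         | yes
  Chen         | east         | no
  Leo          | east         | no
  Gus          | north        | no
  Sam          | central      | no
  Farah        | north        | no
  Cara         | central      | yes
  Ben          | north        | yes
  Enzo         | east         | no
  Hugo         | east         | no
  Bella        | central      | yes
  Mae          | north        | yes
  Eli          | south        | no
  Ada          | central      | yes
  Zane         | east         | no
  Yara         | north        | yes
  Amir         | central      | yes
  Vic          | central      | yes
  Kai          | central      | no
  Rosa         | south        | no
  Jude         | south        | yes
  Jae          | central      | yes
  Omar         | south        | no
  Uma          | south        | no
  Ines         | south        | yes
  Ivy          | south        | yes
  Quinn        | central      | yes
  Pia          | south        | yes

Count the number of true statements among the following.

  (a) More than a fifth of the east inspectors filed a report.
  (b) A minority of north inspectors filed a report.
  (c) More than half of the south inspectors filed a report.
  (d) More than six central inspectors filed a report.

(a) east: |A| = 6, |A ∩ B| = 1; needs |A ∩ B| / |A| > 1/5 — false.
(b) north: |A| = 5, |A ∩ B| = 3; needs |A ∩ B| < |A ∖ B| — false.
(c) south: |A| = 8, |A ∩ B| = 4; needs |A ∩ B| > |A ∖ B| — false.
(d) central: |A| = 9, |A ∩ B| = 7; needs |A ∩ B| > 6 — true.

1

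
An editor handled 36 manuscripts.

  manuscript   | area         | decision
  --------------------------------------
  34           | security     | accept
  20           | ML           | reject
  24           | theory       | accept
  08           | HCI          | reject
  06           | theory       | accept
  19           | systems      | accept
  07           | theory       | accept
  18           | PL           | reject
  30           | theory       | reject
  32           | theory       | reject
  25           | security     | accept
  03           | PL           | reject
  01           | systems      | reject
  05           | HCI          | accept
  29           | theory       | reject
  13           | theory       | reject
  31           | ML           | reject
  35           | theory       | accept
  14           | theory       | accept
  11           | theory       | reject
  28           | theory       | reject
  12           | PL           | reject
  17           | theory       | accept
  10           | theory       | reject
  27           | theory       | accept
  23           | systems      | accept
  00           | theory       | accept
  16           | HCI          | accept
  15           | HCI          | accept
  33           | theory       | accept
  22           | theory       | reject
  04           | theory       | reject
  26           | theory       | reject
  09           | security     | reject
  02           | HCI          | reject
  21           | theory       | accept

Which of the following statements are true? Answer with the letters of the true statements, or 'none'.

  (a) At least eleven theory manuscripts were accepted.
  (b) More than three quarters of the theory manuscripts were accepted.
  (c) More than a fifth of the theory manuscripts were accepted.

|A| = 20, |A ∩ B| = 10, |A ∖ B| = 10.
(a) |A ∩ B| ≥ 11: fails.
(b) |A ∩ B| / |A| > 3/4: fails.
(c) |A ∩ B| / |A| > 1/5: holds.

(c)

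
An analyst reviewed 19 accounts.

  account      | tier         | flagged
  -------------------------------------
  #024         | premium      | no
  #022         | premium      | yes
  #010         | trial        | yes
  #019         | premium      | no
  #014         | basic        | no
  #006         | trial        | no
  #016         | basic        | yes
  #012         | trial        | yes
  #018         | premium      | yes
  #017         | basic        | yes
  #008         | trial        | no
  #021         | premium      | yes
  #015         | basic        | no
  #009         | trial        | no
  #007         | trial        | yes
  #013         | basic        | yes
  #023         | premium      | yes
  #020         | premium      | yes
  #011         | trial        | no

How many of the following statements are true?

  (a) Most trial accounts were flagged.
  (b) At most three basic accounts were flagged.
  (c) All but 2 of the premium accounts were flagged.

2

(a) trial: |A| = 7, |A ∩ B| = 3; needs |A ∩ B| > |A ∖ B| — false.
(b) basic: |A| = 5, |A ∩ B| = 3; needs |A ∩ B| ≤ 3 — true.
(c) premium: |A| = 7, |A ∩ B| = 5; needs |A ∖ B| = 2 — true.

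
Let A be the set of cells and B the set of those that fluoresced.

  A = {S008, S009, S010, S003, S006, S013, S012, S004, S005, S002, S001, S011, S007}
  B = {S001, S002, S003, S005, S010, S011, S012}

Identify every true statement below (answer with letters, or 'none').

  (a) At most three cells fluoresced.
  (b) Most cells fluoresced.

|A| = 13, |A ∩ B| = 7, |A ∖ B| = 6.
(a) |A ∩ B| ≤ 3: fails.
(b) |A ∩ B| > |A ∖ B|: holds.

(b)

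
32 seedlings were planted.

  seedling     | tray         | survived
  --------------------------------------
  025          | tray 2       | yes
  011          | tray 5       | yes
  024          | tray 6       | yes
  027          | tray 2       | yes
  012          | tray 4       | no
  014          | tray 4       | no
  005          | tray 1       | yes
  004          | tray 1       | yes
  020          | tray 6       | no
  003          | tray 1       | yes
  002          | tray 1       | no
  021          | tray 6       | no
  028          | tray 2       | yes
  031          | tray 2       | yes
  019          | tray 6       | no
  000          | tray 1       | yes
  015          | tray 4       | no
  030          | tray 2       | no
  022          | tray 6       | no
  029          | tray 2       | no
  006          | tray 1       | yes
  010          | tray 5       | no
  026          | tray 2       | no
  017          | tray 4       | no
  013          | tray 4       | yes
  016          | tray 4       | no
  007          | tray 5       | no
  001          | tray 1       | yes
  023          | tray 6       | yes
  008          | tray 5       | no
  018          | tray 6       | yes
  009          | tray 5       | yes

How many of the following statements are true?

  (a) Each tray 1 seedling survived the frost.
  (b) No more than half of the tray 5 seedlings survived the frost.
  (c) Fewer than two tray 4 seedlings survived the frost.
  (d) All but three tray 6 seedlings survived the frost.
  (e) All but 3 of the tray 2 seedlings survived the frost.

3

(a) tray 1: |A| = 7, |A ∩ B| = 6; needs A ⊆ B, i.e. every element of A is in B (|A ∖ B| = 0) — false.
(b) tray 5: |A| = 5, |A ∩ B| = 2; needs |A ∩ B| ≤ |A ∖ B| — true.
(c) tray 4: |A| = 6, |A ∩ B| = 1; needs |A ∩ B| < 2 — true.
(d) tray 6: |A| = 7, |A ∩ B| = 3; needs |A ∖ B| = 3 — false.
(e) tray 2: |A| = 7, |A ∩ B| = 4; needs |A ∖ B| = 3 — true.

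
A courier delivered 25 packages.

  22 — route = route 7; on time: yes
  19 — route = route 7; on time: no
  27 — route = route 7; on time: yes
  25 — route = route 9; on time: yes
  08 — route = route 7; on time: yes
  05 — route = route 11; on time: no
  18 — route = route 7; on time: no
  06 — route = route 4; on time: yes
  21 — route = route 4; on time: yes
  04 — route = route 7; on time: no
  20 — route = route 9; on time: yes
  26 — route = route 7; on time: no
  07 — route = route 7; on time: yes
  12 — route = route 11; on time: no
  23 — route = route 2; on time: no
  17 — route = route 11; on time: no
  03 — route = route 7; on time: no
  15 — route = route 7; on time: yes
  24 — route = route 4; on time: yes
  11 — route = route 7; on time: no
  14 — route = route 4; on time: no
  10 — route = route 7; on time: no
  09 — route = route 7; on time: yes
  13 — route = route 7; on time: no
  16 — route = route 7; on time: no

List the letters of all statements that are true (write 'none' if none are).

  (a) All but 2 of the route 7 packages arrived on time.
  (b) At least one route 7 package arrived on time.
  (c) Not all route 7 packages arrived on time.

(b), (c)

|A| = 15, |A ∩ B| = 6, |A ∖ B| = 9.
(a) |A ∖ B| = 2: fails.
(b) A ∩ B ≠ ∅ (|A ∩ B| ≥ 1): holds.
(c) A ⊄ B (|A ∖ B| ≥ 1): holds.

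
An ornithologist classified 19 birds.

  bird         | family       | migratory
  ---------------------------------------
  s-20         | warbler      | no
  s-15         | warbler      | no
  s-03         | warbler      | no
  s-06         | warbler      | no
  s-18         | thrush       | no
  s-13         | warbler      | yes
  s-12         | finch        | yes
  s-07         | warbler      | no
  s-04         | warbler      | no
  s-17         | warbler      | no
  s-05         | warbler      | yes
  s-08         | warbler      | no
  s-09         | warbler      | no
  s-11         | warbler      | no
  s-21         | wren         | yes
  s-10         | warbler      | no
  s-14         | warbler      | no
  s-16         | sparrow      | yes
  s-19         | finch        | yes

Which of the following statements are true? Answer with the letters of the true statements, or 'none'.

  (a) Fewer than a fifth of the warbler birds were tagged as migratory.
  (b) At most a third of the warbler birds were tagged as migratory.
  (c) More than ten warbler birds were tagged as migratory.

(a), (b)

|A| = 14, |A ∩ B| = 2, |A ∖ B| = 12.
(a) |A ∩ B| / |A| < 1/5: holds.
(b) |A ∩ B| / |A| ≤ 1/3: holds.
(c) |A ∩ B| > 10: fails.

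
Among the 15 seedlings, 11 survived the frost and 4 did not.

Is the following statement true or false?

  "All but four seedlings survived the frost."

True

Truth condition: |A ∖ B| = 4.
|A| = 15, |A ∩ B| = 11, |A ∖ B| = 4.
|A ∖ B| = 4, so the statement is true.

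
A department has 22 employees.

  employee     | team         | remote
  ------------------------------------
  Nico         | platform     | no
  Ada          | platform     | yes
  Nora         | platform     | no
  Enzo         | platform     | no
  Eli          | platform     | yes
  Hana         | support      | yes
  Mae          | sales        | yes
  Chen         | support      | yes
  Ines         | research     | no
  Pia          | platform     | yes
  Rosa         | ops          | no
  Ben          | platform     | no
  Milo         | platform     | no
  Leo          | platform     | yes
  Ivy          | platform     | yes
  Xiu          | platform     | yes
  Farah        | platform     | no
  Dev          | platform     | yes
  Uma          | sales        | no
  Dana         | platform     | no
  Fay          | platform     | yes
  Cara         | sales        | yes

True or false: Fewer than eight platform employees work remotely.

The determiner here denotes the relation: |A ∩ B| < 8.
|A| = 15, |A ∩ B| = 8, |A ∖ B| = 7.
|A ∩ B| = 8, so the statement is false.

False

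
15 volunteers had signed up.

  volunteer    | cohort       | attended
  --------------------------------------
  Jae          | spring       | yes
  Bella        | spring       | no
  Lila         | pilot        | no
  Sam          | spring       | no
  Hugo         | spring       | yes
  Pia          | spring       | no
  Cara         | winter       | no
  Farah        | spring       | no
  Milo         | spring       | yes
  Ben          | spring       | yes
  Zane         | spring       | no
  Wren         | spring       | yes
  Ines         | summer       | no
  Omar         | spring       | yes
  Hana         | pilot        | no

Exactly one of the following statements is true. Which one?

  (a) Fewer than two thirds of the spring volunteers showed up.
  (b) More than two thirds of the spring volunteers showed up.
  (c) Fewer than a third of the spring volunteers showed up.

|A| = 11, |A ∩ B| = 6, |A ∖ B| = 5.
(a) requires |A ∩ B| / |A| < 2/3: true.
(b) requires |A ∩ B| / |A| > 2/3: false.
(c) requires |A ∩ B| / |A| < 1/3: false.

(a)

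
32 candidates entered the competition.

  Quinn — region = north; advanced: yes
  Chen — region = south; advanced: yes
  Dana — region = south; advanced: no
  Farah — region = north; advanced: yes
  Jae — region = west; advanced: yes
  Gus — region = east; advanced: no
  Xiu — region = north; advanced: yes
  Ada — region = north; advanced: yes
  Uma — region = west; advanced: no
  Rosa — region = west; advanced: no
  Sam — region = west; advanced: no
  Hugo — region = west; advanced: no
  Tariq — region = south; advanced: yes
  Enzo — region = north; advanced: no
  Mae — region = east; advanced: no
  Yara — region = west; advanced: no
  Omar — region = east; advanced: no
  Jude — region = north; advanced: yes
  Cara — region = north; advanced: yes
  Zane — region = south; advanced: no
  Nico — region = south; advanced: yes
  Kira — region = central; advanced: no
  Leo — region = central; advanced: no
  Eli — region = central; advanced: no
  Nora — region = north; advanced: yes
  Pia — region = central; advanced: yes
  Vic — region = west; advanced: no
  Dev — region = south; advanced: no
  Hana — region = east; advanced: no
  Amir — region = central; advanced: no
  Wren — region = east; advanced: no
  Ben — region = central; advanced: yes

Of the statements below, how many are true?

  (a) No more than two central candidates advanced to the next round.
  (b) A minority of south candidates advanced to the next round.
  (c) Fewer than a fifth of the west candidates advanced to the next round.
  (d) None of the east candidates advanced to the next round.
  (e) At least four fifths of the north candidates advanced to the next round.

(a) central: |A| = 6, |A ∩ B| = 2; needs |A ∩ B| ≤ 2 — true.
(b) south: |A| = 6, |A ∩ B| = 3; needs |A ∩ B| < |A ∖ B| — false.
(c) west: |A| = 7, |A ∩ B| = 1; needs |A ∩ B| / |A| < 1/5 — true.
(d) east: |A| = 5, |A ∩ B| = 0; needs A ∩ B = ∅ (|A ∩ B| = 0) — true.
(e) north: |A| = 8, |A ∩ B| = 7; needs |A ∩ B| / |A| ≥ 4/5 — true.

4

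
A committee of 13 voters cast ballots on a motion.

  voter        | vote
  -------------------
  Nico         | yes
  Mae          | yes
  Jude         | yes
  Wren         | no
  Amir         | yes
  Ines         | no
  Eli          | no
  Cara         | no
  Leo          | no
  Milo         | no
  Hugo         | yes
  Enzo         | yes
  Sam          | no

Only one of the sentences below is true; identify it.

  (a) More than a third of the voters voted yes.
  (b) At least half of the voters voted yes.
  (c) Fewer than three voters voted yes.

(a)

|A| = 13, |A ∩ B| = 6, |A ∖ B| = 7.
(a) requires |A ∩ B| / |A| > 1/3: true.
(b) requires |A ∩ B| ≥ |A ∖ B|: false.
(c) requires |A ∩ B| < 3: false.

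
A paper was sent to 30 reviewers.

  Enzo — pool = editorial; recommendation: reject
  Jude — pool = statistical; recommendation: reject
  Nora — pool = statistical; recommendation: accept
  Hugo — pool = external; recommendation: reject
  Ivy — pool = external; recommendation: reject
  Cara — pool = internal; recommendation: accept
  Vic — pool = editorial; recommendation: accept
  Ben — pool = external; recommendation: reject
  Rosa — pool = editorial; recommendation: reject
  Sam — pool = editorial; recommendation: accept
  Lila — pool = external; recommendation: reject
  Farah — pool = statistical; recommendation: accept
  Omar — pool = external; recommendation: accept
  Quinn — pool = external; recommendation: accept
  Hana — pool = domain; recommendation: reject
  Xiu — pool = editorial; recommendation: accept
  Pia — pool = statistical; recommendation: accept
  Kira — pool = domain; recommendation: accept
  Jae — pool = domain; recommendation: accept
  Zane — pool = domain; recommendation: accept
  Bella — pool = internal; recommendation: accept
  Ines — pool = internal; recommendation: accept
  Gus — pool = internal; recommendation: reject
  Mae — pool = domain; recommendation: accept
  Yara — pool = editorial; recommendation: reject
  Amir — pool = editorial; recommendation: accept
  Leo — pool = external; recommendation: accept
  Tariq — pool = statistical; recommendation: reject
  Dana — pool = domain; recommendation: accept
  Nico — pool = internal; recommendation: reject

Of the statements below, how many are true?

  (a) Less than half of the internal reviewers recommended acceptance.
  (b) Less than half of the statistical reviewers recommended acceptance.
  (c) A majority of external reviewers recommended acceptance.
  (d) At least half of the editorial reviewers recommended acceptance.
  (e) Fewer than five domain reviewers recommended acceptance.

(a) internal: |A| = 5, |A ∩ B| = 3; needs |A ∩ B| < |A ∖ B| — false.
(b) statistical: |A| = 5, |A ∩ B| = 3; needs |A ∩ B| < |A ∖ B| — false.
(c) external: |A| = 7, |A ∩ B| = 3; needs |A ∩ B| > |A ∖ B| — false.
(d) editorial: |A| = 7, |A ∩ B| = 4; needs |A ∩ B| ≥ |A ∖ B| — true.
(e) domain: |A| = 6, |A ∩ B| = 5; needs |A ∩ B| < 5 — false.

1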